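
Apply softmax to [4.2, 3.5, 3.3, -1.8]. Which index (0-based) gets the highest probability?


Softmax is a monotonic transformation, so it preserves the argmax.
We need to find the index of the maximum logit.
Index 0: 4.2
Index 1: 3.5
Index 2: 3.3
Index 3: -1.8
Maximum logit = 4.2 at index 0

0


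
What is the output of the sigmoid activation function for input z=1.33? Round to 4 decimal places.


sigmoid(z) = 1 / (1 + exp(-z))
exp(-(1.33)) = exp(-1.33) = 0.2645
1 + 0.2645 = 1.2645
1 / 1.2645 = 0.7908

0.7908


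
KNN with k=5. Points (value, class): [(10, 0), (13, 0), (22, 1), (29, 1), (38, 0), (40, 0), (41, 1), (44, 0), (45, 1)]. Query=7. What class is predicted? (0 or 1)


Distances from query 7:
Point 10 (class 0): distance = 3
Point 13 (class 0): distance = 6
Point 22 (class 1): distance = 15
Point 29 (class 1): distance = 22
Point 38 (class 0): distance = 31
K=5 nearest neighbors: classes = [0, 0, 1, 1, 0]
Votes for class 1: 2 / 5
Majority vote => class 0

0


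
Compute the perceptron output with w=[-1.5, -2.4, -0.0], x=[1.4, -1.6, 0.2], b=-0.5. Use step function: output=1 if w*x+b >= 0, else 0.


z = w . x + b
= -1.5*1.4 + -2.4*-1.6 + -0.0*0.2 + -0.5
= -2.1 + 3.84 + -0.0 + -0.5
= 1.74 + -0.5
= 1.24
Since z = 1.24 >= 0, output = 1

1


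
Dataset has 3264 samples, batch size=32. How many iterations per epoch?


Iterations per epoch = dataset_size / batch_size
= 3264 / 32
= 102

102


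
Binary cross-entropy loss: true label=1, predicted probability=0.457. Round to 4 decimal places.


For y=1: Loss = -log(p)
= -log(0.457)
= -(-0.7831)
= 0.7831

0.7831


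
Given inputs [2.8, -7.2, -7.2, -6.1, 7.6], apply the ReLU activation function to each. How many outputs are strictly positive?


ReLU(x) = max(0, x) for each element:
ReLU(2.8) = 2.8
ReLU(-7.2) = 0
ReLU(-7.2) = 0
ReLU(-6.1) = 0
ReLU(7.6) = 7.6
Active neurons (>0): 2

2


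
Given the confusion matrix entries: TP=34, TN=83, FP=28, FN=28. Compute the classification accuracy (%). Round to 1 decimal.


Accuracy = (TP + TN) / (TP + TN + FP + FN) * 100
= (34 + 83) / (34 + 83 + 28 + 28)
= 117 / 173
= 0.6763
= 67.6%

67.6


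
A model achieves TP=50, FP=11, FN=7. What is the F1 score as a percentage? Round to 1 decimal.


Precision = TP / (TP + FP) = 50 / 61 = 0.8197
Recall = TP / (TP + FN) = 50 / 57 = 0.8772
F1 = 2 * P * R / (P + R)
= 2 * 0.8197 * 0.8772 / (0.8197 + 0.8772)
= 1.438 / 1.6969
= 0.8475
As percentage: 84.7%

84.7


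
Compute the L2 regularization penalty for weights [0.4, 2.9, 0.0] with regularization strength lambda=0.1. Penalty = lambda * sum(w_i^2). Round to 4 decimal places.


Squaring each weight:
0.4^2 = 0.16
2.9^2 = 8.41
0.0^2 = 0.0
Sum of squares = 8.57
Penalty = 0.1 * 8.57 = 0.8570

0.8570


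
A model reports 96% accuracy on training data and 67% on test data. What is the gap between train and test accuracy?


Gap = train_accuracy - test_accuracy
= 96 - 67
= 29%
This large gap strongly indicates overfitting.

29


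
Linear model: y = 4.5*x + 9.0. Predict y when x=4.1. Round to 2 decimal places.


y = 4.5 * 4.1 + (9.0)
= 18.45 + (9.0)
= 27.45

27.45


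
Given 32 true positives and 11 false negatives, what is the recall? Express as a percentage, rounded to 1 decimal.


Recall = TP / (TP + FN) * 100
= 32 / (32 + 11)
= 32 / 43
= 0.7442
= 74.4%

74.4


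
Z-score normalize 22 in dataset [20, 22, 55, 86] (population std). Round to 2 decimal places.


Mean = (20 + 22 + 55 + 86) / 4 = 45.75
Variance = sum((x_i - mean)^2) / n = 733.1875
Std = sqrt(733.1875) = 27.0774
Z = (x - mean) / std
= (22 - 45.75) / 27.0774
= -23.75 / 27.0774
= -0.88

-0.88


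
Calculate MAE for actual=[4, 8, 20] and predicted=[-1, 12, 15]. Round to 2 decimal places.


Absolute errors: [5, 4, 5]
Sum of absolute errors = 14
MAE = 14 / 3 = 4.67

4.67


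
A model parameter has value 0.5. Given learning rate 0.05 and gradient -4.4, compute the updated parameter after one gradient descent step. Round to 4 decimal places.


w_new = w_old - lr * gradient
= 0.5 - 0.05 * -4.4
= 0.5 - (-0.22)
= 0.7200

0.7200


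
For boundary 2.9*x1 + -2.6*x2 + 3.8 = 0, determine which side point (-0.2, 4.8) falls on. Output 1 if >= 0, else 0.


Compute 2.9 * -0.2 + -2.6 * 4.8 + 3.8
= -0.58 + -12.48 + 3.8
= -9.26
Since -9.26 < 0, the point is on the negative side.

0


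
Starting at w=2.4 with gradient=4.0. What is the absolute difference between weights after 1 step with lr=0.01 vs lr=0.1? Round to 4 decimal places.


With lr=0.01: w_new = 2.4 - 0.01 * 4.0 = 2.36
With lr=0.1: w_new = 2.4 - 0.1 * 4.0 = 2.0
Absolute difference = |2.36 - 2.0|
= 0.3600

0.3600


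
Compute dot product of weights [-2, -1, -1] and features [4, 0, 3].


Element-wise products:
-2 * 4 = -8
-1 * 0 = 0
-1 * 3 = -3
Sum = -8 + 0 + -3
= -11

-11


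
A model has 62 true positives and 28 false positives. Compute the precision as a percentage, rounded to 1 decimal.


Precision = TP / (TP + FP) * 100
= 62 / (62 + 28)
= 62 / 90
= 0.6889
= 68.9%

68.9


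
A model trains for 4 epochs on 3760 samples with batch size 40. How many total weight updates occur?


Iterations per epoch = 3760 / 40 = 94
Total updates = iterations_per_epoch * epochs
= 94 * 4
= 376

376


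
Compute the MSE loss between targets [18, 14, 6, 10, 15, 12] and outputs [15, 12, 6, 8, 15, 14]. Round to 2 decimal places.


Differences: [3, 2, 0, 2, 0, -2]
Squared errors: [9, 4, 0, 4, 0, 4]
Sum of squared errors = 21
MSE = 21 / 6 = 3.50

3.50


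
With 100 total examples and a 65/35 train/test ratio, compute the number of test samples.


Train samples = 100 * 65% = 65
Test samples = 100 - 65
= 35

35


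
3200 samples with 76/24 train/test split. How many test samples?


Train samples = 3200 * 76% = 2432
Test samples = 3200 - 2432
= 768

768


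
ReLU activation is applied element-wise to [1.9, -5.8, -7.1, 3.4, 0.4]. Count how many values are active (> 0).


ReLU(x) = max(0, x) for each element:
ReLU(1.9) = 1.9
ReLU(-5.8) = 0
ReLU(-7.1) = 0
ReLU(3.4) = 3.4
ReLU(0.4) = 0.4
Active neurons (>0): 3

3


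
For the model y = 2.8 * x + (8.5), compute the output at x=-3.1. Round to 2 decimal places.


y = 2.8 * -3.1 + (8.5)
= -8.68 + (8.5)
= -0.18

-0.18


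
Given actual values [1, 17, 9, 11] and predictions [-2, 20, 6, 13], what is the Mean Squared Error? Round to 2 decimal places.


Differences: [3, -3, 3, -2]
Squared errors: [9, 9, 9, 4]
Sum of squared errors = 31
MSE = 31 / 4 = 7.75

7.75


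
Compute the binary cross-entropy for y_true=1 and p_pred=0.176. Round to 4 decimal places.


For y=1: Loss = -log(p)
= -log(0.176)
= -(-1.7373)
= 1.7373

1.7373


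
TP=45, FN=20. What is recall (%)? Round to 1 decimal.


Recall = TP / (TP + FN) * 100
= 45 / (45 + 20)
= 45 / 65
= 0.6923
= 69.2%

69.2


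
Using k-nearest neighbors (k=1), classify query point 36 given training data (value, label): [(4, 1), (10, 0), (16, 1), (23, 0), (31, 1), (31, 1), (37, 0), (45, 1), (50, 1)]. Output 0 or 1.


Distances from query 36:
Point 37 (class 0): distance = 1
K=1 nearest neighbors: classes = [0]
Votes for class 1: 0 / 1
Majority vote => class 0

0


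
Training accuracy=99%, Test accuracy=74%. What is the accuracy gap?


Gap = train_accuracy - test_accuracy
= 99 - 74
= 25%
This large gap strongly indicates overfitting.

25


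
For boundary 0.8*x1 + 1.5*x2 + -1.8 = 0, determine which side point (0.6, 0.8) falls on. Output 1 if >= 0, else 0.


Compute 0.8 * 0.6 + 1.5 * 0.8 + -1.8
= 0.48 + 1.2 + -1.8
= -0.12
Since -0.12 < 0, the point is on the negative side.

0


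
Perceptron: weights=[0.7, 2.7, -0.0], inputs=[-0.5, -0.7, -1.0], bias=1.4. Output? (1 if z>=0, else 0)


z = w . x + b
= 0.7*-0.5 + 2.7*-0.7 + -0.0*-1.0 + 1.4
= -0.35 + -1.89 + 0.0 + 1.4
= -2.24 + 1.4
= -0.84
Since z = -0.84 < 0, output = 0

0


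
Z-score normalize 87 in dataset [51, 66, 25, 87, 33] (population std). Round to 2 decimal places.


Mean = (51 + 66 + 25 + 87 + 33) / 5 = 52.4
Variance = sum((x_i - mean)^2) / n = 502.24
Std = sqrt(502.24) = 22.4107
Z = (x - mean) / std
= (87 - 52.4) / 22.4107
= 34.6 / 22.4107
= 1.54

1.54


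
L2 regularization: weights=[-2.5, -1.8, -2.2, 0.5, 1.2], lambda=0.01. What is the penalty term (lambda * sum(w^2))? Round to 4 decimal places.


Squaring each weight:
(-2.5)^2 = 6.25
(-1.8)^2 = 3.24
(-2.2)^2 = 4.84
0.5^2 = 0.25
1.2^2 = 1.44
Sum of squares = 16.02
Penalty = 0.01 * 16.02 = 0.1602

0.1602


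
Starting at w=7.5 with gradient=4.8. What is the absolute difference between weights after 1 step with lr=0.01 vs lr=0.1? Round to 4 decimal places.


With lr=0.01: w_new = 7.5 - 0.01 * 4.8 = 7.452
With lr=0.1: w_new = 7.5 - 0.1 * 4.8 = 7.02
Absolute difference = |7.452 - 7.02|
= 0.4320

0.4320


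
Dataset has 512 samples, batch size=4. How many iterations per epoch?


Iterations per epoch = dataset_size / batch_size
= 512 / 4
= 128

128


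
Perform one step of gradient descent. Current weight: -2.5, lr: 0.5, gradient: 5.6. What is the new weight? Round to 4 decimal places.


w_new = w_old - lr * gradient
= -2.5 - 0.5 * 5.6
= -2.5 - (2.8)
= -5.3000

-5.3000


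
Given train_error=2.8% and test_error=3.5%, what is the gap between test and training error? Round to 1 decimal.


Generalization gap = test_error - train_error
= 3.5 - 2.8
= 0.7%
A small gap suggests good generalization.

0.7


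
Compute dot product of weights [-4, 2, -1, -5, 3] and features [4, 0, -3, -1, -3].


Element-wise products:
-4 * 4 = -16
2 * 0 = 0
-1 * -3 = 3
-5 * -1 = 5
3 * -3 = -9
Sum = -16 + 0 + 3 + 5 + -9
= -17

-17


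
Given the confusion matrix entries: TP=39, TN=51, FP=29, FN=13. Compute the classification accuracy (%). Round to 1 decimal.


Accuracy = (TP + TN) / (TP + TN + FP + FN) * 100
= (39 + 51) / (39 + 51 + 29 + 13)
= 90 / 132
= 0.6818
= 68.2%

68.2


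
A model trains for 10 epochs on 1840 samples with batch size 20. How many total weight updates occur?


Iterations per epoch = 1840 / 20 = 92
Total updates = iterations_per_epoch * epochs
= 92 * 10
= 920

920


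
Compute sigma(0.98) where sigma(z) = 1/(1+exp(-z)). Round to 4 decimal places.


sigmoid(z) = 1 / (1 + exp(-z))
exp(-(0.98)) = exp(-0.98) = 0.3753
1 + 0.3753 = 1.3753
1 / 1.3753 = 0.7271

0.7271


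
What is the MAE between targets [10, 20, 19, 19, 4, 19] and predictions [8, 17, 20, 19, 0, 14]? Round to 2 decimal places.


Absolute errors: [2, 3, 1, 0, 4, 5]
Sum of absolute errors = 15
MAE = 15 / 6 = 2.50

2.50


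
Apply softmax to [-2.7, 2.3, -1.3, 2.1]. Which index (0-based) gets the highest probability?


Softmax is a monotonic transformation, so it preserves the argmax.
We need to find the index of the maximum logit.
Index 0: -2.7
Index 1: 2.3
Index 2: -1.3
Index 3: 2.1
Maximum logit = 2.3 at index 1

1


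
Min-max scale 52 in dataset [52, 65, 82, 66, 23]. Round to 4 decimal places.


Min = 23, Max = 82
Range = 82 - 23 = 59
Scaled = (x - min) / (max - min)
= (52 - 23) / 59
= 29 / 59
= 0.4915

0.4915


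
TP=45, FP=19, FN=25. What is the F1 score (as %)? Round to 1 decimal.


Precision = TP / (TP + FP) = 45 / 64 = 0.7031
Recall = TP / (TP + FN) = 45 / 70 = 0.6429
F1 = 2 * P * R / (P + R)
= 2 * 0.7031 * 0.6429 / (0.7031 + 0.6429)
= 0.904 / 1.346
= 0.6716
As percentage: 67.2%

67.2


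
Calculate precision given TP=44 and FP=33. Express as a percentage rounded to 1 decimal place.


Precision = TP / (TP + FP) * 100
= 44 / (44 + 33)
= 44 / 77
= 0.5714
= 57.1%

57.1


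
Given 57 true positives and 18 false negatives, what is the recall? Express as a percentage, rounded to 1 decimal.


Recall = TP / (TP + FN) * 100
= 57 / (57 + 18)
= 57 / 75
= 0.76
= 76.0%

76.0


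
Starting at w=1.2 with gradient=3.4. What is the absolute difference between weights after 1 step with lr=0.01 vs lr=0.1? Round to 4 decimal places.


With lr=0.01: w_new = 1.2 - 0.01 * 3.4 = 1.166
With lr=0.1: w_new = 1.2 - 0.1 * 3.4 = 0.86
Absolute difference = |1.166 - 0.86|
= 0.3060

0.3060


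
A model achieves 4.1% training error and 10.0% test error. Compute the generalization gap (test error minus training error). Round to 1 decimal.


Generalization gap = test_error - train_error
= 10.0 - 4.1
= 5.9%
A moderate gap.

5.9


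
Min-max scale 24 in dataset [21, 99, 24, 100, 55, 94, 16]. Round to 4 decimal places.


Min = 16, Max = 100
Range = 100 - 16 = 84
Scaled = (x - min) / (max - min)
= (24 - 16) / 84
= 8 / 84
= 0.0952

0.0952


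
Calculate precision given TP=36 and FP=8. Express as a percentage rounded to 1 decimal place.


Precision = TP / (TP + FP) * 100
= 36 / (36 + 8)
= 36 / 44
= 0.8182
= 81.8%

81.8


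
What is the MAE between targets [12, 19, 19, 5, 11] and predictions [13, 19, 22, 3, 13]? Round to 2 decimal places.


Absolute errors: [1, 0, 3, 2, 2]
Sum of absolute errors = 8
MAE = 8 / 5 = 1.60

1.60


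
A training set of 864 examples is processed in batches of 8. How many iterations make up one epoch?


Iterations per epoch = dataset_size / batch_size
= 864 / 8
= 108

108


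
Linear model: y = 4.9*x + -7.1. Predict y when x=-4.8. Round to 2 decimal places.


y = 4.9 * -4.8 + (-7.1)
= -23.52 + (-7.1)
= -30.62

-30.62


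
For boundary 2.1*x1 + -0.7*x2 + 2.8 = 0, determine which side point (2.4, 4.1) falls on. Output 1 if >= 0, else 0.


Compute 2.1 * 2.4 + -0.7 * 4.1 + 2.8
= 5.04 + -2.87 + 2.8
= 4.97
Since 4.97 >= 0, the point is on the positive side.

1


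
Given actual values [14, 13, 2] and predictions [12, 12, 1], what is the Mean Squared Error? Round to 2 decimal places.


Differences: [2, 1, 1]
Squared errors: [4, 1, 1]
Sum of squared errors = 6
MSE = 6 / 3 = 2.00

2.00


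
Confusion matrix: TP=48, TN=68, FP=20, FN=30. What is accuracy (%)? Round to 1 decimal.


Accuracy = (TP + TN) / (TP + TN + FP + FN) * 100
= (48 + 68) / (48 + 68 + 20 + 30)
= 116 / 166
= 0.6988
= 69.9%

69.9


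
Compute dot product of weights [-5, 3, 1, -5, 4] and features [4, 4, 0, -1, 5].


Element-wise products:
-5 * 4 = -20
3 * 4 = 12
1 * 0 = 0
-5 * -1 = 5
4 * 5 = 20
Sum = -20 + 12 + 0 + 5 + 20
= 17

17


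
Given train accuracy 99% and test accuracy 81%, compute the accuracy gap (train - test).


Gap = train_accuracy - test_accuracy
= 99 - 81
= 18%
This gap suggests the model is overfitting.

18


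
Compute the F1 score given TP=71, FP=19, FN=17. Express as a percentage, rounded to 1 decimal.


Precision = TP / (TP + FP) = 71 / 90 = 0.7889
Recall = TP / (TP + FN) = 71 / 88 = 0.8068
F1 = 2 * P * R / (P + R)
= 2 * 0.7889 * 0.8068 / (0.7889 + 0.8068)
= 1.273 / 1.5957
= 0.7978
As percentage: 79.8%

79.8


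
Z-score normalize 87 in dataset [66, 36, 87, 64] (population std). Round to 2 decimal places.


Mean = (66 + 36 + 87 + 64) / 4 = 63.25
Variance = sum((x_i - mean)^2) / n = 328.6875
Std = sqrt(328.6875) = 18.1297
Z = (x - mean) / std
= (87 - 63.25) / 18.1297
= 23.75 / 18.1297
= 1.31

1.31


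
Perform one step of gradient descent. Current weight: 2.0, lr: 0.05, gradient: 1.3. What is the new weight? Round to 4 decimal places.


w_new = w_old - lr * gradient
= 2.0 - 0.05 * 1.3
= 2.0 - (0.065)
= 1.9350

1.9350


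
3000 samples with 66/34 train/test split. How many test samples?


Train samples = 3000 * 66% = 1980
Test samples = 3000 - 1980
= 1020

1020


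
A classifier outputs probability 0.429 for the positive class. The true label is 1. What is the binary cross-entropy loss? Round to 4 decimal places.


For y=1: Loss = -log(p)
= -log(0.429)
= -(-0.8463)
= 0.8463

0.8463


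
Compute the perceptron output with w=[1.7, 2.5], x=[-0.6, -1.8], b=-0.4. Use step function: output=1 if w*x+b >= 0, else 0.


z = w . x + b
= 1.7*-0.6 + 2.5*-1.8 + -0.4
= -1.02 + -4.5 + -0.4
= -5.52 + -0.4
= -5.92
Since z = -5.92 < 0, output = 0

0


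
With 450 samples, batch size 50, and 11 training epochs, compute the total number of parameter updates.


Iterations per epoch = 450 / 50 = 9
Total updates = iterations_per_epoch * epochs
= 9 * 11
= 99

99


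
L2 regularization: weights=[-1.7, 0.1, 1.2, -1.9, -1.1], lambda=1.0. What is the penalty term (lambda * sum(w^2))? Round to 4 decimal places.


Squaring each weight:
(-1.7)^2 = 2.89
0.1^2 = 0.01
1.2^2 = 1.44
(-1.9)^2 = 3.61
(-1.1)^2 = 1.21
Sum of squares = 9.16
Penalty = 1.0 * 9.16 = 9.1600

9.1600


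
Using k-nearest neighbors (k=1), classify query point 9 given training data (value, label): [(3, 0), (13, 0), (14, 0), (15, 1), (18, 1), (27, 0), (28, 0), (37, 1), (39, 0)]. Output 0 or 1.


Distances from query 9:
Point 13 (class 0): distance = 4
K=1 nearest neighbors: classes = [0]
Votes for class 1: 0 / 1
Majority vote => class 0

0


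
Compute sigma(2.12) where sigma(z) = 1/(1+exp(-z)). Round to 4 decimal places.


sigmoid(z) = 1 / (1 + exp(-z))
exp(-(2.12)) = exp(-2.12) = 0.12
1 + 0.12 = 1.12
1 / 1.12 = 0.8928

0.8928


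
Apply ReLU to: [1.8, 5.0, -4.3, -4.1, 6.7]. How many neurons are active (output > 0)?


ReLU(x) = max(0, x) for each element:
ReLU(1.8) = 1.8
ReLU(5.0) = 5.0
ReLU(-4.3) = 0
ReLU(-4.1) = 0
ReLU(6.7) = 6.7
Active neurons (>0): 3

3


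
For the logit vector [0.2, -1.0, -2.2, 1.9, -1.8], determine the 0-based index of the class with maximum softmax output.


Softmax is a monotonic transformation, so it preserves the argmax.
We need to find the index of the maximum logit.
Index 0: 0.2
Index 1: -1.0
Index 2: -2.2
Index 3: 1.9
Index 4: -1.8
Maximum logit = 1.9 at index 3

3


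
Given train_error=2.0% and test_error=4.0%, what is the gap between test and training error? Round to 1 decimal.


Generalization gap = test_error - train_error
= 4.0 - 2.0
= 2.0%
A moderate gap.

2.0


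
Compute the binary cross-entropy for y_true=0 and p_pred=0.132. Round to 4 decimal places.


For y=0: Loss = -log(1-p)
= -log(1 - 0.132)
= -log(0.868)
= -(-0.1416)
= 0.1416

0.1416


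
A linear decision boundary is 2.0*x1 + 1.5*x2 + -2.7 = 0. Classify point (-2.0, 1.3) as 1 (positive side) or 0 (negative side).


Compute 2.0 * -2.0 + 1.5 * 1.3 + -2.7
= -4.0 + 1.95 + -2.7
= -4.75
Since -4.75 < 0, the point is on the negative side.

0


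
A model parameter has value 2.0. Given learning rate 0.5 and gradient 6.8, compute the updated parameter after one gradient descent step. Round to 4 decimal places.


w_new = w_old - lr * gradient
= 2.0 - 0.5 * 6.8
= 2.0 - (3.4)
= -1.4000

-1.4000


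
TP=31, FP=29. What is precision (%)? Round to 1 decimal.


Precision = TP / (TP + FP) * 100
= 31 / (31 + 29)
= 31 / 60
= 0.5167
= 51.7%

51.7


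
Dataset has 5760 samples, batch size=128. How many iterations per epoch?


Iterations per epoch = dataset_size / batch_size
= 5760 / 128
= 45

45


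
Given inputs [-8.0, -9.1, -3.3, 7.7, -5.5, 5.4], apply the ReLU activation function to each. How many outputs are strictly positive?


ReLU(x) = max(0, x) for each element:
ReLU(-8.0) = 0
ReLU(-9.1) = 0
ReLU(-3.3) = 0
ReLU(7.7) = 7.7
ReLU(-5.5) = 0
ReLU(5.4) = 5.4
Active neurons (>0): 2

2


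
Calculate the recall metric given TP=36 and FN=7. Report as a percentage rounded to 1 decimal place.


Recall = TP / (TP + FN) * 100
= 36 / (36 + 7)
= 36 / 43
= 0.8372
= 83.7%

83.7


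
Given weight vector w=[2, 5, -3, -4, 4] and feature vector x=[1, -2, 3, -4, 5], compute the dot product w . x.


Element-wise products:
2 * 1 = 2
5 * -2 = -10
-3 * 3 = -9
-4 * -4 = 16
4 * 5 = 20
Sum = 2 + -10 + -9 + 16 + 20
= 19

19


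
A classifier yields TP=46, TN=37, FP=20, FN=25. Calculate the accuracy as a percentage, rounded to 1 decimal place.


Accuracy = (TP + TN) / (TP + TN + FP + FN) * 100
= (46 + 37) / (46 + 37 + 20 + 25)
= 83 / 128
= 0.6484
= 64.8%

64.8


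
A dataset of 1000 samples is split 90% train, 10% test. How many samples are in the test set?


Train samples = 1000 * 90% = 900
Test samples = 1000 - 900
= 100

100


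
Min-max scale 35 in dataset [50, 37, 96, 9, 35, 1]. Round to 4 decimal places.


Min = 1, Max = 96
Range = 96 - 1 = 95
Scaled = (x - min) / (max - min)
= (35 - 1) / 95
= 34 / 95
= 0.3579

0.3579


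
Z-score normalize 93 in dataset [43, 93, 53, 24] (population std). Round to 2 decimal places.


Mean = (43 + 93 + 53 + 24) / 4 = 53.25
Variance = sum((x_i - mean)^2) / n = 635.1875
Std = sqrt(635.1875) = 25.2029
Z = (x - mean) / std
= (93 - 53.25) / 25.2029
= 39.75 / 25.2029
= 1.58

1.58


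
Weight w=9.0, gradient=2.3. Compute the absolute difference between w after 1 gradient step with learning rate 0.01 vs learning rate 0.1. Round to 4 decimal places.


With lr=0.01: w_new = 9.0 - 0.01 * 2.3 = 8.977
With lr=0.1: w_new = 9.0 - 0.1 * 2.3 = 8.77
Absolute difference = |8.977 - 8.77|
= 0.2070

0.2070


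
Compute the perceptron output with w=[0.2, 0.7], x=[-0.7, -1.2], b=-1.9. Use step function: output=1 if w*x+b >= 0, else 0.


z = w . x + b
= 0.2*-0.7 + 0.7*-1.2 + -1.9
= -0.14 + -0.84 + -1.9
= -0.98 + -1.9
= -2.88
Since z = -2.88 < 0, output = 0

0


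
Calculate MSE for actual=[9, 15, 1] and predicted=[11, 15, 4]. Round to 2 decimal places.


Differences: [-2, 0, -3]
Squared errors: [4, 0, 9]
Sum of squared errors = 13
MSE = 13 / 3 = 4.33

4.33


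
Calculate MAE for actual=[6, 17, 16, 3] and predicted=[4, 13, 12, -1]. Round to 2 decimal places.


Absolute errors: [2, 4, 4, 4]
Sum of absolute errors = 14
MAE = 14 / 4 = 3.50

3.50


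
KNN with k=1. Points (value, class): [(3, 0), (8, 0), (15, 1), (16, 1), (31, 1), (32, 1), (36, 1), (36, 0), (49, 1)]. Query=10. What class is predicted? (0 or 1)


Distances from query 10:
Point 8 (class 0): distance = 2
K=1 nearest neighbors: classes = [0]
Votes for class 1: 0 / 1
Majority vote => class 0

0


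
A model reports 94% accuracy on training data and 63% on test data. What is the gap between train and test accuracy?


Gap = train_accuracy - test_accuracy
= 94 - 63
= 31%
This large gap strongly indicates overfitting.

31


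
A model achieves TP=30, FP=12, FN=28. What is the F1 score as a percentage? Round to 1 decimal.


Precision = TP / (TP + FP) = 30 / 42 = 0.7143
Recall = TP / (TP + FN) = 30 / 58 = 0.5172
F1 = 2 * P * R / (P + R)
= 2 * 0.7143 * 0.5172 / (0.7143 + 0.5172)
= 0.7389 / 1.2315
= 0.6
As percentage: 60.0%

60.0


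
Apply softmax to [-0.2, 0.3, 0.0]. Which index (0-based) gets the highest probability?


Softmax is a monotonic transformation, so it preserves the argmax.
We need to find the index of the maximum logit.
Index 0: -0.2
Index 1: 0.3
Index 2: 0.0
Maximum logit = 0.3 at index 1

1


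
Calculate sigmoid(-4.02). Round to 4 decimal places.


sigmoid(z) = 1 / (1 + exp(-z))
exp(-(-4.02)) = exp(4.02) = 55.7011
1 + 55.7011 = 56.7011
1 / 56.7011 = 0.0176

0.0176


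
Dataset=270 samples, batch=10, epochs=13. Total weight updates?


Iterations per epoch = 270 / 10 = 27
Total updates = iterations_per_epoch * epochs
= 27 * 13
= 351

351


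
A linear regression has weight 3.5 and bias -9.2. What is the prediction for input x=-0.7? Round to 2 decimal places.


y = 3.5 * -0.7 + (-9.2)
= -2.45 + (-9.2)
= -11.65

-11.65


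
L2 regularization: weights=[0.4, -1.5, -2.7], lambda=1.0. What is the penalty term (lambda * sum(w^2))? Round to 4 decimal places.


Squaring each weight:
0.4^2 = 0.16
(-1.5)^2 = 2.25
(-2.7)^2 = 7.29
Sum of squares = 9.7
Penalty = 1.0 * 9.7 = 9.7000

9.7000


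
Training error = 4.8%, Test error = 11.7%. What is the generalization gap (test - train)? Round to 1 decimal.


Generalization gap = test_error - train_error
= 11.7 - 4.8
= 6.9%
A moderate gap.

6.9


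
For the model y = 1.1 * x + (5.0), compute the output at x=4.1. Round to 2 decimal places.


y = 1.1 * 4.1 + (5.0)
= 4.51 + (5.0)
= 9.51

9.51


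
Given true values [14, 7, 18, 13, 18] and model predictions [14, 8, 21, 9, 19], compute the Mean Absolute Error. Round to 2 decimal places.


Absolute errors: [0, 1, 3, 4, 1]
Sum of absolute errors = 9
MAE = 9 / 5 = 1.80

1.80


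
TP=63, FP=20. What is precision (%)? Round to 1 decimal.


Precision = TP / (TP + FP) * 100
= 63 / (63 + 20)
= 63 / 83
= 0.759
= 75.9%

75.9


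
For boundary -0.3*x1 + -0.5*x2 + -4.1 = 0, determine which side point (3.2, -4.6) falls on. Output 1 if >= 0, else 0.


Compute -0.3 * 3.2 + -0.5 * -4.6 + -4.1
= -0.96 + 2.3 + -4.1
= -2.76
Since -2.76 < 0, the point is on the negative side.

0


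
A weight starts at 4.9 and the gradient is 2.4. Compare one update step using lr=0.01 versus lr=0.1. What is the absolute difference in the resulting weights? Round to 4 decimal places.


With lr=0.01: w_new = 4.9 - 0.01 * 2.4 = 4.876
With lr=0.1: w_new = 4.9 - 0.1 * 2.4 = 4.66
Absolute difference = |4.876 - 4.66|
= 0.2160

0.2160


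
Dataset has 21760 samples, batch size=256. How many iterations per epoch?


Iterations per epoch = dataset_size / batch_size
= 21760 / 256
= 85

85


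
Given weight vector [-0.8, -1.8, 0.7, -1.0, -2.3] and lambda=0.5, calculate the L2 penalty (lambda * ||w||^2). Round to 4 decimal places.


Squaring each weight:
(-0.8)^2 = 0.64
(-1.8)^2 = 3.24
0.7^2 = 0.49
(-1.0)^2 = 1.0
(-2.3)^2 = 5.29
Sum of squares = 10.66
Penalty = 0.5 * 10.66 = 5.3300

5.3300


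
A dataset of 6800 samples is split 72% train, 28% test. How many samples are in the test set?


Train samples = 6800 * 72% = 4896
Test samples = 6800 - 4896
= 1904

1904


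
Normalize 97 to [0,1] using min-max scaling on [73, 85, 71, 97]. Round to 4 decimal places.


Min = 71, Max = 97
Range = 97 - 71 = 26
Scaled = (x - min) / (max - min)
= (97 - 71) / 26
= 26 / 26
= 1.0000

1.0000


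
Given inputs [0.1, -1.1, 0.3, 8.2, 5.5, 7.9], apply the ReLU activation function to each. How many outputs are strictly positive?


ReLU(x) = max(0, x) for each element:
ReLU(0.1) = 0.1
ReLU(-1.1) = 0
ReLU(0.3) = 0.3
ReLU(8.2) = 8.2
ReLU(5.5) = 5.5
ReLU(7.9) = 7.9
Active neurons (>0): 5

5


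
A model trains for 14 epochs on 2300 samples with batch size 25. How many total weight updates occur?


Iterations per epoch = 2300 / 25 = 92
Total updates = iterations_per_epoch * epochs
= 92 * 14
= 1288

1288


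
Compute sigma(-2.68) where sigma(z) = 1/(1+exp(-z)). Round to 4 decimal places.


sigmoid(z) = 1 / (1 + exp(-z))
exp(-(-2.68)) = exp(2.68) = 14.5851
1 + 14.5851 = 15.5851
1 / 15.5851 = 0.0642

0.0642


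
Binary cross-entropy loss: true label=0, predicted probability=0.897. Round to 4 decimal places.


For y=0: Loss = -log(1-p)
= -log(1 - 0.897)
= -log(0.103)
= -(-2.273)
= 2.2730

2.2730


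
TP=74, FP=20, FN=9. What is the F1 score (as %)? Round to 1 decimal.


Precision = TP / (TP + FP) = 74 / 94 = 0.7872
Recall = TP / (TP + FN) = 74 / 83 = 0.8916
F1 = 2 * P * R / (P + R)
= 2 * 0.7872 * 0.8916 / (0.7872 + 0.8916)
= 1.4037 / 1.6788
= 0.8362
As percentage: 83.6%

83.6


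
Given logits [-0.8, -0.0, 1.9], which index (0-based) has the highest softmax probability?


Softmax is a monotonic transformation, so it preserves the argmax.
We need to find the index of the maximum logit.
Index 0: -0.8
Index 1: -0.0
Index 2: 1.9
Maximum logit = 1.9 at index 2

2


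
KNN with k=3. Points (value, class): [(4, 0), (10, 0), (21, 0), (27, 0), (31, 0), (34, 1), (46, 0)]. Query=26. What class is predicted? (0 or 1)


Distances from query 26:
Point 27 (class 0): distance = 1
Point 21 (class 0): distance = 5
Point 31 (class 0): distance = 5
K=3 nearest neighbors: classes = [0, 0, 0]
Votes for class 1: 0 / 3
Majority vote => class 0

0


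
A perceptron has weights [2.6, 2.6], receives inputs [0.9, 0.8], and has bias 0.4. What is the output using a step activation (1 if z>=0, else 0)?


z = w . x + b
= 2.6*0.9 + 2.6*0.8 + 0.4
= 2.34 + 2.08 + 0.4
= 4.42 + 0.4
= 4.82
Since z = 4.82 >= 0, output = 1

1


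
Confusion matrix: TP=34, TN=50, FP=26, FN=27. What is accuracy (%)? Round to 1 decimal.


Accuracy = (TP + TN) / (TP + TN + FP + FN) * 100
= (34 + 50) / (34 + 50 + 26 + 27)
= 84 / 137
= 0.6131
= 61.3%

61.3


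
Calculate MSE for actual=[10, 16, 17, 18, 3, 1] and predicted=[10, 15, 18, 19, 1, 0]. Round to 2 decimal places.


Differences: [0, 1, -1, -1, 2, 1]
Squared errors: [0, 1, 1, 1, 4, 1]
Sum of squared errors = 8
MSE = 8 / 6 = 1.33

1.33


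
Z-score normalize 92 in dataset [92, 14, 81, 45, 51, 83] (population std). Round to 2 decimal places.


Mean = (92 + 14 + 81 + 45 + 51 + 83) / 6 = 61.0
Variance = sum((x_i - mean)^2) / n = 735.0
Std = sqrt(735.0) = 27.1109
Z = (x - mean) / std
= (92 - 61.0) / 27.1109
= 31.0 / 27.1109
= 1.14

1.14


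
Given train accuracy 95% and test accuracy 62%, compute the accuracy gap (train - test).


Gap = train_accuracy - test_accuracy
= 95 - 62
= 33%
This large gap strongly indicates overfitting.

33


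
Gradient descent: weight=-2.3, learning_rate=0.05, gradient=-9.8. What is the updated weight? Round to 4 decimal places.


w_new = w_old - lr * gradient
= -2.3 - 0.05 * -9.8
= -2.3 - (-0.49)
= -1.8100

-1.8100


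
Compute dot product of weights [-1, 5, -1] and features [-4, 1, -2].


Element-wise products:
-1 * -4 = 4
5 * 1 = 5
-1 * -2 = 2
Sum = 4 + 5 + 2
= 11

11


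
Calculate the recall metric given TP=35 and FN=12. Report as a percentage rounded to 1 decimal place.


Recall = TP / (TP + FN) * 100
= 35 / (35 + 12)
= 35 / 47
= 0.7447
= 74.5%

74.5


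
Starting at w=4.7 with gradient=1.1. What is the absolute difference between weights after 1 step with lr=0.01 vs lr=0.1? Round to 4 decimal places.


With lr=0.01: w_new = 4.7 - 0.01 * 1.1 = 4.689
With lr=0.1: w_new = 4.7 - 0.1 * 1.1 = 4.59
Absolute difference = |4.689 - 4.59|
= 0.0990

0.0990


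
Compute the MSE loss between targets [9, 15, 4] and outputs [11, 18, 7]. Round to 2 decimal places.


Differences: [-2, -3, -3]
Squared errors: [4, 9, 9]
Sum of squared errors = 22
MSE = 22 / 3 = 7.33

7.33


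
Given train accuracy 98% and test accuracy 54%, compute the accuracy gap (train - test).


Gap = train_accuracy - test_accuracy
= 98 - 54
= 44%
This large gap strongly indicates overfitting.

44


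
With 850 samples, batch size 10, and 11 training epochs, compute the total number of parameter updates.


Iterations per epoch = 850 / 10 = 85
Total updates = iterations_per_epoch * epochs
= 85 * 11
= 935

935


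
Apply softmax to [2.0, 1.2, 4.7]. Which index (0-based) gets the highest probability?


Softmax is a monotonic transformation, so it preserves the argmax.
We need to find the index of the maximum logit.
Index 0: 2.0
Index 1: 1.2
Index 2: 4.7
Maximum logit = 4.7 at index 2

2


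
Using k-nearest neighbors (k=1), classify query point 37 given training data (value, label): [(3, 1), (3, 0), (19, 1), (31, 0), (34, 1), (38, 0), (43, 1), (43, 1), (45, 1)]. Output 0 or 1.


Distances from query 37:
Point 38 (class 0): distance = 1
K=1 nearest neighbors: classes = [0]
Votes for class 1: 0 / 1
Majority vote => class 0

0


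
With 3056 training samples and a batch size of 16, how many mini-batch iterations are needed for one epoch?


Iterations per epoch = dataset_size / batch_size
= 3056 / 16
= 191

191


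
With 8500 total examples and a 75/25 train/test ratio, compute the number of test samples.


Train samples = 8500 * 75% = 6375
Test samples = 8500 - 6375
= 2125

2125


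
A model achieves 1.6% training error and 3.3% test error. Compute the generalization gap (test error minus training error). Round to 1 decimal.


Generalization gap = test_error - train_error
= 3.3 - 1.6
= 1.7%
A small gap suggests good generalization.

1.7


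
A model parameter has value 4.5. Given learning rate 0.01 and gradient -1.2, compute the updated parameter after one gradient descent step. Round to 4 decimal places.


w_new = w_old - lr * gradient
= 4.5 - 0.01 * -1.2
= 4.5 - (-0.012)
= 4.5120

4.5120


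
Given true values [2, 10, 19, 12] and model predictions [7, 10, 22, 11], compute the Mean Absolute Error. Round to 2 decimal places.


Absolute errors: [5, 0, 3, 1]
Sum of absolute errors = 9
MAE = 9 / 4 = 2.25

2.25


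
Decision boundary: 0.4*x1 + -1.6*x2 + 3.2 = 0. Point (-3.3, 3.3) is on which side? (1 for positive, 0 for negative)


Compute 0.4 * -3.3 + -1.6 * 3.3 + 3.2
= -1.32 + -5.28 + 3.2
= -3.4
Since -3.4 < 0, the point is on the negative side.

0


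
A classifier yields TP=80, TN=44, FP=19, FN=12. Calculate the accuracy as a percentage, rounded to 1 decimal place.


Accuracy = (TP + TN) / (TP + TN + FP + FN) * 100
= (80 + 44) / (80 + 44 + 19 + 12)
= 124 / 155
= 0.8
= 80.0%

80.0


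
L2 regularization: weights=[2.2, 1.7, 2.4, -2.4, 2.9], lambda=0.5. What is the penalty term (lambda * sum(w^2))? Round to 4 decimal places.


Squaring each weight:
2.2^2 = 4.84
1.7^2 = 2.89
2.4^2 = 5.76
(-2.4)^2 = 5.76
2.9^2 = 8.41
Sum of squares = 27.66
Penalty = 0.5 * 27.66 = 13.8300

13.8300


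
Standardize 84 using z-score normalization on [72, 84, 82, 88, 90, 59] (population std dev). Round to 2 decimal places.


Mean = (72 + 84 + 82 + 88 + 90 + 59) / 6 = 79.1667
Variance = sum((x_i - mean)^2) / n = 114.1389
Std = sqrt(114.1389) = 10.6836
Z = (x - mean) / std
= (84 - 79.1667) / 10.6836
= 4.8333 / 10.6836
= 0.45

0.45


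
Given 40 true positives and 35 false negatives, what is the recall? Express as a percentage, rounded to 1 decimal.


Recall = TP / (TP + FN) * 100
= 40 / (40 + 35)
= 40 / 75
= 0.5333
= 53.3%

53.3


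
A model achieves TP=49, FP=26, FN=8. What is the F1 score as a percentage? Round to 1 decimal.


Precision = TP / (TP + FP) = 49 / 75 = 0.6533
Recall = TP / (TP + FN) = 49 / 57 = 0.8596
F1 = 2 * P * R / (P + R)
= 2 * 0.6533 * 0.8596 / (0.6533 + 0.8596)
= 1.1233 / 1.513
= 0.7424
As percentage: 74.2%

74.2


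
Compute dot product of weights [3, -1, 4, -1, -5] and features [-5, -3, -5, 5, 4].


Element-wise products:
3 * -5 = -15
-1 * -3 = 3
4 * -5 = -20
-1 * 5 = -5
-5 * 4 = -20
Sum = -15 + 3 + -20 + -5 + -20
= -57

-57


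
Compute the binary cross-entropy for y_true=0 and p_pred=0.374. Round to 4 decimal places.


For y=0: Loss = -log(1-p)
= -log(1 - 0.374)
= -log(0.626)
= -(-0.4684)
= 0.4684

0.4684


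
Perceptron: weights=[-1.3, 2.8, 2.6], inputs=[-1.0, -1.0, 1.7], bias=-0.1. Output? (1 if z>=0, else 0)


z = w . x + b
= -1.3*-1.0 + 2.8*-1.0 + 2.6*1.7 + -0.1
= 1.3 + -2.8 + 4.42 + -0.1
= 2.92 + -0.1
= 2.82
Since z = 2.82 >= 0, output = 1

1


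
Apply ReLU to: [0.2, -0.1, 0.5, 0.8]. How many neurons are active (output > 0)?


ReLU(x) = max(0, x) for each element:
ReLU(0.2) = 0.2
ReLU(-0.1) = 0
ReLU(0.5) = 0.5
ReLU(0.8) = 0.8
Active neurons (>0): 3

3


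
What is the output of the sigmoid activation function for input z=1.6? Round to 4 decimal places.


sigmoid(z) = 1 / (1 + exp(-z))
exp(-(1.6)) = exp(-1.6) = 0.2019
1 + 0.2019 = 1.2019
1 / 1.2019 = 0.8320

0.8320


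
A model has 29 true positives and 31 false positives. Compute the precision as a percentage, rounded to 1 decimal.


Precision = TP / (TP + FP) * 100
= 29 / (29 + 31)
= 29 / 60
= 0.4833
= 48.3%

48.3


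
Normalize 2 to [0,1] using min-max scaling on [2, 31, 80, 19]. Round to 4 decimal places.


Min = 2, Max = 80
Range = 80 - 2 = 78
Scaled = (x - min) / (max - min)
= (2 - 2) / 78
= 0 / 78
= 0.0000

0.0000


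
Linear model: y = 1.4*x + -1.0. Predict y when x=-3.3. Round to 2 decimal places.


y = 1.4 * -3.3 + (-1.0)
= -4.62 + (-1.0)
= -5.62

-5.62


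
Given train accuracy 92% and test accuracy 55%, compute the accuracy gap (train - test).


Gap = train_accuracy - test_accuracy
= 92 - 55
= 37%
This large gap strongly indicates overfitting.

37


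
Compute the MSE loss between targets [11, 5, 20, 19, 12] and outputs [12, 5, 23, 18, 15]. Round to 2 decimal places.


Differences: [-1, 0, -3, 1, -3]
Squared errors: [1, 0, 9, 1, 9]
Sum of squared errors = 20
MSE = 20 / 5 = 4.00

4.00


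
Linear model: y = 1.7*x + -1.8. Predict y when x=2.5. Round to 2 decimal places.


y = 1.7 * 2.5 + (-1.8)
= 4.25 + (-1.8)
= 2.45

2.45


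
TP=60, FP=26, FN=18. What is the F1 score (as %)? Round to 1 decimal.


Precision = TP / (TP + FP) = 60 / 86 = 0.6977
Recall = TP / (TP + FN) = 60 / 78 = 0.7692
F1 = 2 * P * R / (P + R)
= 2 * 0.6977 * 0.7692 / (0.6977 + 0.7692)
= 1.0733 / 1.4669
= 0.7317
As percentage: 73.2%

73.2


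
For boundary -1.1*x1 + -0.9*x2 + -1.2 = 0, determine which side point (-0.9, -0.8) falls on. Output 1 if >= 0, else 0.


Compute -1.1 * -0.9 + -0.9 * -0.8 + -1.2
= 0.99 + 0.72 + -1.2
= 0.51
Since 0.51 >= 0, the point is on the positive side.

1


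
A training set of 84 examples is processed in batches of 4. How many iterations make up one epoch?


Iterations per epoch = dataset_size / batch_size
= 84 / 4
= 21

21


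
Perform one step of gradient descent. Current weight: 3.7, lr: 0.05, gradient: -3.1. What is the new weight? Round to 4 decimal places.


w_new = w_old - lr * gradient
= 3.7 - 0.05 * -3.1
= 3.7 - (-0.155)
= 3.8550

3.8550


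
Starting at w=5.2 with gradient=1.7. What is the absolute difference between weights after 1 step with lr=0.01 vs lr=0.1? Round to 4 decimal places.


With lr=0.01: w_new = 5.2 - 0.01 * 1.7 = 5.183
With lr=0.1: w_new = 5.2 - 0.1 * 1.7 = 5.03
Absolute difference = |5.183 - 5.03|
= 0.1530

0.1530


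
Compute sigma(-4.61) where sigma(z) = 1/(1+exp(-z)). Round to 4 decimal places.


sigmoid(z) = 1 / (1 + exp(-z))
exp(-(-4.61)) = exp(4.61) = 100.4841
1 + 100.4841 = 101.4841
1 / 101.4841 = 0.0099

0.0099


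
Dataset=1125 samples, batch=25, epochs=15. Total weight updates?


Iterations per epoch = 1125 / 25 = 45
Total updates = iterations_per_epoch * epochs
= 45 * 15
= 675

675


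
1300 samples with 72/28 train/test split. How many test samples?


Train samples = 1300 * 72% = 936
Test samples = 1300 - 936
= 364

364


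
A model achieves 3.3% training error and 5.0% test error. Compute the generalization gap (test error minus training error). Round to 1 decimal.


Generalization gap = test_error - train_error
= 5.0 - 3.3
= 1.7%
A small gap suggests good generalization.

1.7


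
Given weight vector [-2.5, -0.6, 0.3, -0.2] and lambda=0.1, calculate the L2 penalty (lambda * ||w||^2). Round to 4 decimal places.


Squaring each weight:
(-2.5)^2 = 6.25
(-0.6)^2 = 0.36
0.3^2 = 0.09
(-0.2)^2 = 0.04
Sum of squares = 6.74
Penalty = 0.1 * 6.74 = 0.6740

0.6740


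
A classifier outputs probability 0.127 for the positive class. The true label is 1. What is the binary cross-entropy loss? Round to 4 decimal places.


For y=1: Loss = -log(p)
= -log(0.127)
= -(-2.0636)
= 2.0636

2.0636


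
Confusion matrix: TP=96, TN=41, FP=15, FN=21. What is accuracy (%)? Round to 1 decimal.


Accuracy = (TP + TN) / (TP + TN + FP + FN) * 100
= (96 + 41) / (96 + 41 + 15 + 21)
= 137 / 173
= 0.7919
= 79.2%

79.2


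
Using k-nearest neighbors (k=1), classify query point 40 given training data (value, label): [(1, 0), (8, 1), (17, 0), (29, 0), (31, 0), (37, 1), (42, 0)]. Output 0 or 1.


Distances from query 40:
Point 42 (class 0): distance = 2
K=1 nearest neighbors: classes = [0]
Votes for class 1: 0 / 1
Majority vote => class 0

0


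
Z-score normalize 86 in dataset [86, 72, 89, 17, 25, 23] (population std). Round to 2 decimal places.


Mean = (86 + 72 + 89 + 17 + 25 + 23) / 6 = 52.0
Variance = sum((x_i - mean)^2) / n = 953.3333
Std = sqrt(953.3333) = 30.8761
Z = (x - mean) / std
= (86 - 52.0) / 30.8761
= 34.0 / 30.8761
= 1.10

1.10


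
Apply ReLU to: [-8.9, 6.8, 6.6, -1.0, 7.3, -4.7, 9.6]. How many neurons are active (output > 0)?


ReLU(x) = max(0, x) for each element:
ReLU(-8.9) = 0
ReLU(6.8) = 6.8
ReLU(6.6) = 6.6
ReLU(-1.0) = 0
ReLU(7.3) = 7.3
ReLU(-4.7) = 0
ReLU(9.6) = 9.6
Active neurons (>0): 4

4


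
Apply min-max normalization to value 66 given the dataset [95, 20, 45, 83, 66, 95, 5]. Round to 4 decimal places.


Min = 5, Max = 95
Range = 95 - 5 = 90
Scaled = (x - min) / (max - min)
= (66 - 5) / 90
= 61 / 90
= 0.6778

0.6778
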